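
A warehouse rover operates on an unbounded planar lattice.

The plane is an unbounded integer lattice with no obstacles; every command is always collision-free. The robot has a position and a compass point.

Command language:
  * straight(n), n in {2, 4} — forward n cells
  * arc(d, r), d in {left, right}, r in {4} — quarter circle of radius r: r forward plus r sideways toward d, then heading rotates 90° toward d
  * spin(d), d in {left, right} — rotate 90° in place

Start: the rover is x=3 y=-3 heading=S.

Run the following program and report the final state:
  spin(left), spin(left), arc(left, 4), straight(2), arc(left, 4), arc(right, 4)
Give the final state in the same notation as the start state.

t0: x=3 y=-3 heading=S
[1] after spin(left): x=3 y=-3 heading=E
[2] after spin(left): x=3 y=-3 heading=N
[3] after arc(left, 4): x=-1 y=1 heading=W
[4] after straight(2): x=-3 y=1 heading=W
[5] after arc(left, 4): x=-7 y=-3 heading=S
[6] after arc(right, 4): x=-11 y=-7 heading=W

x=-11 y=-7 heading=W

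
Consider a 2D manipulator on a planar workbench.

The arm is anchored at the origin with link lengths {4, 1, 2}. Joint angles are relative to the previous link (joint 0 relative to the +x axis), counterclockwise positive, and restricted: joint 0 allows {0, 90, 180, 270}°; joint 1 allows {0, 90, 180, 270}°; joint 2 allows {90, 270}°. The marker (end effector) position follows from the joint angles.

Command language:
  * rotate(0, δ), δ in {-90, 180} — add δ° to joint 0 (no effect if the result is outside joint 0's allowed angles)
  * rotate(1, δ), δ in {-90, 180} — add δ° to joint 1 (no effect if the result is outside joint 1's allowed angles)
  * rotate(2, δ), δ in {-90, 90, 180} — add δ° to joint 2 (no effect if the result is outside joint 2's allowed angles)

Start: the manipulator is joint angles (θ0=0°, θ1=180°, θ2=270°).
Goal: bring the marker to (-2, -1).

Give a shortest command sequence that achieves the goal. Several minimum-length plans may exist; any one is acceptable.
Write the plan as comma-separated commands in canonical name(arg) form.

rotate(1, -90), rotate(2, 180), rotate(0, 180)

begin: joint angles (θ0=0°, θ1=180°, θ2=270°)
t=1 rotate(1, -90) ⇒ joint angles (θ0=0°, θ1=90°, θ2=270°)
t=2 rotate(2, 180) ⇒ joint angles (θ0=0°, θ1=90°, θ2=90°)
t=3 rotate(0, 180) ⇒ joint angles (θ0=180°, θ1=90°, θ2=90°)
shorter routes all fall short; 3 is best.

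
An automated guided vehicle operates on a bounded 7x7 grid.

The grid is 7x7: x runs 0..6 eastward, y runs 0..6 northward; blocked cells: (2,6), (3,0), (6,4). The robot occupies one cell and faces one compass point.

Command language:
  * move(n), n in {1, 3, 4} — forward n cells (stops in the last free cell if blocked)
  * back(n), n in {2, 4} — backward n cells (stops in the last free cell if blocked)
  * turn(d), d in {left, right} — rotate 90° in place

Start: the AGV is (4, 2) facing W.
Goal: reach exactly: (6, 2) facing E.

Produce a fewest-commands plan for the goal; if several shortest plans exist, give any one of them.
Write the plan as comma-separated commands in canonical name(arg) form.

back(4), turn(right), turn(right)

begin: (4, 2) facing W
t=1 back(4) ⇒ (6, 2) facing W
t=2 turn(right) ⇒ (6, 2) facing N
t=3 turn(right) ⇒ (6, 2) facing E
no 2-step plan works, so 3 is optimal.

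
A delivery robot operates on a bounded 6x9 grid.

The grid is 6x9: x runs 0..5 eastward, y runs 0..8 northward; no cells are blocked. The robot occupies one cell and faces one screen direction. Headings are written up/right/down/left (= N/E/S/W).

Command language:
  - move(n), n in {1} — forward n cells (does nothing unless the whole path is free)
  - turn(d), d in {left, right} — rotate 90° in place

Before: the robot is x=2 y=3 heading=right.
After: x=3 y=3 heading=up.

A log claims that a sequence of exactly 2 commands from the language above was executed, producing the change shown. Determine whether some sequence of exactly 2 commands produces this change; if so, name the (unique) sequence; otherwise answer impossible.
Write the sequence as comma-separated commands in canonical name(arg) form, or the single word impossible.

move(1), turn(left)

key: order matters: swapping move(1) and turn(left) lands elsewhere
start: x=2 y=3 heading=right
[1] after move(1): x=3 y=3 heading=right
[2] after turn(left): x=3 y=3 heading=up
uniquely the one of 9 2-step routes that fits.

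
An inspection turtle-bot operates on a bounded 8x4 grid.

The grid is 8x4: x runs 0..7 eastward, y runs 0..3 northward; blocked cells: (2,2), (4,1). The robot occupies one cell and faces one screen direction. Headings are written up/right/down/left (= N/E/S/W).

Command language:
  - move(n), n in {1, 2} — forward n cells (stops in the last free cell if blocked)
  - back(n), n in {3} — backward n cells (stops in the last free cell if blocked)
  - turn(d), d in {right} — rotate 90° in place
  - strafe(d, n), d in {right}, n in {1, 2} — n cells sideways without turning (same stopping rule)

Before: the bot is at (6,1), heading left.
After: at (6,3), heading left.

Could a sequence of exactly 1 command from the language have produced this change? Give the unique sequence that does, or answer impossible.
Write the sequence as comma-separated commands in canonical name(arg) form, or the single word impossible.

strafe(right, 2)

key: still facing W — the one step turns nothing
t0: at (6,1), heading left
[1] after strafe(right, 2): at (6,3), heading left
all 6 alternatives checked — unique.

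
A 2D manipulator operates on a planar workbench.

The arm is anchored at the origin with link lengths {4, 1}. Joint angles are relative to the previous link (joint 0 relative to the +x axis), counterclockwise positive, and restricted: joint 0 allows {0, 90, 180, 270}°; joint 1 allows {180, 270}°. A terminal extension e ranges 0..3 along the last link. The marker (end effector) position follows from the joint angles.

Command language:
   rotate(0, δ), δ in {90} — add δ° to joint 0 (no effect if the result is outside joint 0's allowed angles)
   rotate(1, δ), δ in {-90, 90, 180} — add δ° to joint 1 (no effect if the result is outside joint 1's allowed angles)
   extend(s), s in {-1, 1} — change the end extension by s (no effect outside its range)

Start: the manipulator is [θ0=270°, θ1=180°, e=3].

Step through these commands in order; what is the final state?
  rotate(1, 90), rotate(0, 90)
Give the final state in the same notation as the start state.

t0: [θ0=270°, θ1=180°, e=3]
step 1 (rotate(1, 90)): [θ0=270°, θ1=270°, e=3]
step 2 (rotate(0, 90)): [θ0=0°, θ1=270°, e=3]

[θ0=0°, θ1=270°, e=3]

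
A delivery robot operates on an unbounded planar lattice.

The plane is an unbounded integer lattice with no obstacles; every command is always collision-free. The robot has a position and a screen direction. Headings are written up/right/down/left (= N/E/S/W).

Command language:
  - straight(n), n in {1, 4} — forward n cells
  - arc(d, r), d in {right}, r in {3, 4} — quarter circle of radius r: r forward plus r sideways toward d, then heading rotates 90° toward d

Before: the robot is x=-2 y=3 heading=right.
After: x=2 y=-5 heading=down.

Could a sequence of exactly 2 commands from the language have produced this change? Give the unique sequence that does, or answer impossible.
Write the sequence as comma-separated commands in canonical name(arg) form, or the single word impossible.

arc(right, 4), straight(4)

key: position moved to (2,-5) AND the heading swung to S — translation plus rotation needed
start: x=-2 y=3 heading=right
step 1 (arc(right, 4)): x=2 y=-1 heading=down
step 2 (straight(4)): x=2 y=-5 heading=down
no rival 2-sequence matches.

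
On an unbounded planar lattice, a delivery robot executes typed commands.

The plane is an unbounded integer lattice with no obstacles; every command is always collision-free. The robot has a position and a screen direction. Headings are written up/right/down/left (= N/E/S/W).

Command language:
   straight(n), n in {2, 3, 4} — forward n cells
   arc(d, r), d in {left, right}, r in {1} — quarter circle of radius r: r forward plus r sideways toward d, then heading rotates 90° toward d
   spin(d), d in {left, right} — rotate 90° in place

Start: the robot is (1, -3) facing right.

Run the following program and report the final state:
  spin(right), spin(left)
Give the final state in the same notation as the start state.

from: (1, -3) facing right
step 1 (spin(right)): (1, -3) facing down
step 2 (spin(left)): (1, -3) facing right

(1, -3) facing right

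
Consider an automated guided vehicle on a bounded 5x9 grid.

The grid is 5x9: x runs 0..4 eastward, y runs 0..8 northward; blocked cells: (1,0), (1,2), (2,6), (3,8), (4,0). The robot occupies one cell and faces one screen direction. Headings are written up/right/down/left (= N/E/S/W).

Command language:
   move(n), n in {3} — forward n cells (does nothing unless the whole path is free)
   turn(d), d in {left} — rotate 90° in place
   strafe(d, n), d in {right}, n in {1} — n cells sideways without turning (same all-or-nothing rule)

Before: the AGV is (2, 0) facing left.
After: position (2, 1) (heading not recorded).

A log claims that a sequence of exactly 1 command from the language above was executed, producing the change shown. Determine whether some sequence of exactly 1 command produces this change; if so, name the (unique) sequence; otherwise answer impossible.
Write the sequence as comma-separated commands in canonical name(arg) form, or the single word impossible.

start: (2, 0) facing left
step 1 (strafe(right, 1)): (2, 1) facing left
all 3 alternatives checked — unique.

strafe(right, 1)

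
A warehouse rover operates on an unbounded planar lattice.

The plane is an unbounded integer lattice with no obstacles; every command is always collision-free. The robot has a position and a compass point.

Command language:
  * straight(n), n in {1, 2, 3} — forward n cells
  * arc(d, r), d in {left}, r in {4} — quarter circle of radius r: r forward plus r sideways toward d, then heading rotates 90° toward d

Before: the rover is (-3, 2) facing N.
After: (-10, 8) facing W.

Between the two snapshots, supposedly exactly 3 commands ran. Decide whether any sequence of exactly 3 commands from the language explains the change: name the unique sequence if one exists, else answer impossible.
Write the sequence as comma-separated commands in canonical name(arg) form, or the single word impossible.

key: cell and facing (now W) both changed — the 3 commands mix motion and turning
begin: (-3, 2) facing N
1. straight(2) → (-3, 4) facing N
2. arc(left, 4) → (-7, 8) facing W
3. straight(3) → (-10, 8) facing W
uniquely the one of 64 3-step routes that fits.

straight(2), arc(left, 4), straight(3)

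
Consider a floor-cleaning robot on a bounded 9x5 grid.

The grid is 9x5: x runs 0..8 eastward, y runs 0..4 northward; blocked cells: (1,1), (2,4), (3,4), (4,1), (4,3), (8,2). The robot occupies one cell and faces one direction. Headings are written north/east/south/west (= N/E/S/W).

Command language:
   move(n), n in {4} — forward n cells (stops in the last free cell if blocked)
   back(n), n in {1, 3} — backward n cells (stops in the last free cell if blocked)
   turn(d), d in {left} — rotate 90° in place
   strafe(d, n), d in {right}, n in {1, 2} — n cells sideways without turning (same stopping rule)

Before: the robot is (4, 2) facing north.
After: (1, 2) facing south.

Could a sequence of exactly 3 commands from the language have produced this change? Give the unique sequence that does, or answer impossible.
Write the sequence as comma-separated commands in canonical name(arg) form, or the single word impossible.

no 3-step route produces this change.

impossible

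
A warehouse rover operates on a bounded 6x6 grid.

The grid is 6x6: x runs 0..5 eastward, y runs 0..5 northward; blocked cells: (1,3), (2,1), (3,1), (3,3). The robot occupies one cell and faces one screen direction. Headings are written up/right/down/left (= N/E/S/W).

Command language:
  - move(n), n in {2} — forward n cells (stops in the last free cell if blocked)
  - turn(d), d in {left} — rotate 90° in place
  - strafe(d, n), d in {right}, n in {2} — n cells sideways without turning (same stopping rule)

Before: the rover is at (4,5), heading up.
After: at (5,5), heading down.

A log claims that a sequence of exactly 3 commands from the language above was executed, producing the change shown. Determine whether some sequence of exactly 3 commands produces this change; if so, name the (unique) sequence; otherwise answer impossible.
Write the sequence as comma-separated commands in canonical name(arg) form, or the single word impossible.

key: strafe(right, 2) runs into the grid edge before its full distance
from: at (4,5), heading up
t=1 strafe(right, 2) ⇒ at (5,5), heading up
t=2 turn(left) ⇒ at (5,5), heading left
t=3 turn(left) ⇒ at (5,5), heading down
no other 3-command option fits: unique.

strafe(right, 2), turn(left), turn(left)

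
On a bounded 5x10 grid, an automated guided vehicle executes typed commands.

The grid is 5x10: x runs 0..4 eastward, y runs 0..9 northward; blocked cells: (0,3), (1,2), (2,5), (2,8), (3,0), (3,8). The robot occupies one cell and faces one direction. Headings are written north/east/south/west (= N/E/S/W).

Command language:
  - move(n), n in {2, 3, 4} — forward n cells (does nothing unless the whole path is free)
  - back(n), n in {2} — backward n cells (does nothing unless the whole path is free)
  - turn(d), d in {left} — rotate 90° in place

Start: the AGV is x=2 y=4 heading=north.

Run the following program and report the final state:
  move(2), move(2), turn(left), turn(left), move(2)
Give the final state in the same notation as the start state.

x=2 y=2 heading=south

start: x=2 y=4 heading=north
[1] after move(2): x=2 y=4 heading=north
[2] after move(2): x=2 y=4 heading=north
[3] after turn(left): x=2 y=4 heading=west
[4] after turn(left): x=2 y=4 heading=south
[5] after move(2): x=2 y=2 heading=south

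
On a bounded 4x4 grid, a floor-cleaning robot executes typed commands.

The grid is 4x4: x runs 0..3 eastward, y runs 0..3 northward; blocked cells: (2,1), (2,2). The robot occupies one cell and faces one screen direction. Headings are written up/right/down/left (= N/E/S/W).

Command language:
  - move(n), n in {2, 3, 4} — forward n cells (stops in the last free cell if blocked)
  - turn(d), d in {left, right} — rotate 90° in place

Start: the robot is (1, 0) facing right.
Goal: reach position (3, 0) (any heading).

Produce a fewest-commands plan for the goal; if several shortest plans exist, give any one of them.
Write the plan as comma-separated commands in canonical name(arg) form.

start: (1, 0) facing right
1. move(3) → (3, 0) facing right
nothing shorter than 1 reaches the goal.

move(3)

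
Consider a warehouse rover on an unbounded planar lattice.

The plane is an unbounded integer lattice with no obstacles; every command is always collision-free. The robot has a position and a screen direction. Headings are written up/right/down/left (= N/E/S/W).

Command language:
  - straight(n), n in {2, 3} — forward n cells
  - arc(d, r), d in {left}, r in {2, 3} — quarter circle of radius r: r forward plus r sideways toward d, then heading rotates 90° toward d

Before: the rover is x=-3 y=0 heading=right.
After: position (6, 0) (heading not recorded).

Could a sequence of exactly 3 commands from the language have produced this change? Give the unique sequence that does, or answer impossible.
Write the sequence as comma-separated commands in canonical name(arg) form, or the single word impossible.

t0: x=-3 y=0 heading=right
step 1 (straight(3)): x=0 y=0 heading=right
step 2 (straight(3)): x=3 y=0 heading=right
step 3 (straight(3)): x=6 y=0 heading=right
all 64 alternatives checked — unique.

straight(3), straight(3), straight(3)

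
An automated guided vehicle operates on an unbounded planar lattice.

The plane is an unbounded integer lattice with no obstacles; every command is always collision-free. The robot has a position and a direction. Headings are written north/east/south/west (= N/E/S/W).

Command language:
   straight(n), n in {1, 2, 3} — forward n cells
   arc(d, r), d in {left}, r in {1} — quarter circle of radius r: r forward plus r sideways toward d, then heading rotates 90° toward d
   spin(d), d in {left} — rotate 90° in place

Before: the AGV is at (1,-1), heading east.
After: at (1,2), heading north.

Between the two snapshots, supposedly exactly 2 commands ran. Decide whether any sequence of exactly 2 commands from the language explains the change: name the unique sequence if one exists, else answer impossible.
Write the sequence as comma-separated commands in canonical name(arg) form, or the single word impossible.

key: position moved to (1,2) AND the heading swung to N — translation plus rotation needed
begin: at (1,-1), heading east
1. spin(left) → at (1,-1), heading north
2. straight(3) → at (1,2), heading north
no rival 2-sequence matches.

spin(left), straight(3)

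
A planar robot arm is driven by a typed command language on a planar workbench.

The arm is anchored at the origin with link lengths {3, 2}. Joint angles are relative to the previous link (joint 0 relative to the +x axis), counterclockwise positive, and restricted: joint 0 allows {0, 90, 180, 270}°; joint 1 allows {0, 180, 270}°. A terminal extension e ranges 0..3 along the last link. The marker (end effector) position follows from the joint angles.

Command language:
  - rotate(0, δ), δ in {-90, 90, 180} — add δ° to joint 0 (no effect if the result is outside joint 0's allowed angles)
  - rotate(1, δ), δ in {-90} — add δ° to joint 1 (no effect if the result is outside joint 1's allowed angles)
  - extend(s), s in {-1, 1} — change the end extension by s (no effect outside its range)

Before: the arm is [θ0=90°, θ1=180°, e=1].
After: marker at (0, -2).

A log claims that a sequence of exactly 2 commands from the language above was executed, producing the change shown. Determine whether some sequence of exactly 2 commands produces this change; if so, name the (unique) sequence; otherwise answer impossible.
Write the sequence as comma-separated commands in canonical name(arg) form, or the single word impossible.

begin: [θ0=90°, θ1=180°, e=1]
step 1 (extend(1)): [θ0=90°, θ1=180°, e=2]
step 2 (extend(1)): [θ0=90°, θ1=180°, e=3]
no other 2-command option fits: unique.

extend(1), extend(1)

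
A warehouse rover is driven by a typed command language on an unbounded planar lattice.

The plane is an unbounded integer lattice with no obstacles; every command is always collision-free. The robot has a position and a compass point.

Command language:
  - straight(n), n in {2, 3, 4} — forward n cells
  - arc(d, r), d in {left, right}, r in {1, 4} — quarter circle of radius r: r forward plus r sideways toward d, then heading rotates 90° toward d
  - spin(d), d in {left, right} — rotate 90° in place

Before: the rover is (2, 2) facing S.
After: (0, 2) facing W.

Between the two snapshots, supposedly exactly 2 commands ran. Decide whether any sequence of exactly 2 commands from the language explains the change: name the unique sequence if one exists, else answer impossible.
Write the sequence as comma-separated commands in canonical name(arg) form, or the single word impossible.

spin(right), straight(2)

key: running straight(2) before spin(right) would end elsewhere — order is forced
from: (2, 2) facing S
1. spin(right) → (2, 2) facing W
2. straight(2) → (0, 2) facing W
all 81 alternatives checked — unique.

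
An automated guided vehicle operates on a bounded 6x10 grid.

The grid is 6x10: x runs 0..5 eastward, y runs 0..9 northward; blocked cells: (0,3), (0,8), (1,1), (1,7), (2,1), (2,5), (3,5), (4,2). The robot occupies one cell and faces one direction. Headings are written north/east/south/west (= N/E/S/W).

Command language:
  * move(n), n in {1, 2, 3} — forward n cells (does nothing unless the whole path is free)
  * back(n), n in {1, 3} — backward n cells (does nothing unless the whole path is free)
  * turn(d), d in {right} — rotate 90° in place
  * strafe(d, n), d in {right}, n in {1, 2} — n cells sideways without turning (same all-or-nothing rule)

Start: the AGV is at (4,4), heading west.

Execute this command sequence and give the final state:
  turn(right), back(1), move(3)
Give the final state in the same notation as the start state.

start: at (4,4), heading west
t=1 turn(right) ⇒ at (4,4), heading north
t=2 back(1) ⇒ at (4,3), heading north
t=3 move(3) ⇒ at (4,6), heading north

at (4,6), heading north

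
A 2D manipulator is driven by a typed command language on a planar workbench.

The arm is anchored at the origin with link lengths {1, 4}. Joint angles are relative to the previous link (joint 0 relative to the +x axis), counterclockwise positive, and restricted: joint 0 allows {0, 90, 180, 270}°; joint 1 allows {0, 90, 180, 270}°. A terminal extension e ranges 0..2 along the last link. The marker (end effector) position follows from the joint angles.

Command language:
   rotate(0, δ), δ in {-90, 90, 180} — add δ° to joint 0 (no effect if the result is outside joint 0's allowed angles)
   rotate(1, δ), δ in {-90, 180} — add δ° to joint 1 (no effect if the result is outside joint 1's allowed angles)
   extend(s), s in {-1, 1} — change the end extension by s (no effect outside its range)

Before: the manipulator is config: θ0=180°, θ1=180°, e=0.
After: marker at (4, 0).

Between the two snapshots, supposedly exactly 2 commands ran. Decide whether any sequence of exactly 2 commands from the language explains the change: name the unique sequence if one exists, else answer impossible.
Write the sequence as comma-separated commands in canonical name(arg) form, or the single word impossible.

key: order matters: swapping extend(-1) and extend(1) lands elsewhere
start: config: θ0=180°, θ1=180°, e=0
t=1 extend(-1) ⇒ config: θ0=180°, θ1=180°, e=0
t=2 extend(1) ⇒ config: θ0=180°, θ1=180°, e=1
no rival 2-sequence matches.

extend(-1), extend(1)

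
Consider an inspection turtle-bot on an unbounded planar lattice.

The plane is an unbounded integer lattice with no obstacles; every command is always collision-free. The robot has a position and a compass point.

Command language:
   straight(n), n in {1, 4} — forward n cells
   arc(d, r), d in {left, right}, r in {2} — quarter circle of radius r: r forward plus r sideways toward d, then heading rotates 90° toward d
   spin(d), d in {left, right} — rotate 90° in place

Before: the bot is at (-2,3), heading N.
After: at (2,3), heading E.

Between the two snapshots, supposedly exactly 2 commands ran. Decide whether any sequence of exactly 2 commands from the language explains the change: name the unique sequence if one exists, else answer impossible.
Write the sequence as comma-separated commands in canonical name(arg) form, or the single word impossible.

key: order matters: swapping spin(right) and straight(4) lands elsewhere
start: at (-2,3), heading N
1. spin(right) → at (-2,3), heading E
2. straight(4) → at (2,3), heading E
uniquely the one of 36 2-step routes that fits.

spin(right), straight(4)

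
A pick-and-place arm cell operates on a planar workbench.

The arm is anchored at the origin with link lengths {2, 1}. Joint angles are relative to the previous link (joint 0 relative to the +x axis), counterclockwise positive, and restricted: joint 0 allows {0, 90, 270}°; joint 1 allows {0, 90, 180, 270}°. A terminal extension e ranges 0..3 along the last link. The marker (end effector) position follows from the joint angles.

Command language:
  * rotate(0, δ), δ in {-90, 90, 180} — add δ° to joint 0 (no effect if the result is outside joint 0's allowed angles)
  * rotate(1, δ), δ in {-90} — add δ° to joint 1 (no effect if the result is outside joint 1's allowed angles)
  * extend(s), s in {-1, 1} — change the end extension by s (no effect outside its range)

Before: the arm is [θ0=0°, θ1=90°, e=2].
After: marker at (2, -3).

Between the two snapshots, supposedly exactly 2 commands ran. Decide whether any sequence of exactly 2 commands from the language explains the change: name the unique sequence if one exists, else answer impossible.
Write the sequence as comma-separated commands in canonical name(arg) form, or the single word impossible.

rotate(1, -90), rotate(1, -90)

t0: [θ0=0°, θ1=90°, e=2]
step 1 (rotate(1, -90)): [θ0=0°, θ1=0°, e=2]
step 2 (rotate(1, -90)): [θ0=0°, θ1=270°, e=2]
all 36 alternatives checked — unique.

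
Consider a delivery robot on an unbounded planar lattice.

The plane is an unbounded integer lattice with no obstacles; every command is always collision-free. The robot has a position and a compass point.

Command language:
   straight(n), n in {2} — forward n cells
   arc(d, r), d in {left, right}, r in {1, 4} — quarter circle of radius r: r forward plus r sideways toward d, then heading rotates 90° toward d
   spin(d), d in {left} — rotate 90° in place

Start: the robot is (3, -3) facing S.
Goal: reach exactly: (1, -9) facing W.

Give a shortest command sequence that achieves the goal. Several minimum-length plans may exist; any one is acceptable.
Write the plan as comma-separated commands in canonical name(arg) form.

arc(left, 1), arc(right, 1), arc(right, 4)

initial: (3, -3) facing S
1. arc(left, 1) → (4, -4) facing E
2. arc(right, 1) → (5, -5) facing S
3. arc(right, 4) → (1, -9) facing W
minimal: 3 command(s), checked below 3.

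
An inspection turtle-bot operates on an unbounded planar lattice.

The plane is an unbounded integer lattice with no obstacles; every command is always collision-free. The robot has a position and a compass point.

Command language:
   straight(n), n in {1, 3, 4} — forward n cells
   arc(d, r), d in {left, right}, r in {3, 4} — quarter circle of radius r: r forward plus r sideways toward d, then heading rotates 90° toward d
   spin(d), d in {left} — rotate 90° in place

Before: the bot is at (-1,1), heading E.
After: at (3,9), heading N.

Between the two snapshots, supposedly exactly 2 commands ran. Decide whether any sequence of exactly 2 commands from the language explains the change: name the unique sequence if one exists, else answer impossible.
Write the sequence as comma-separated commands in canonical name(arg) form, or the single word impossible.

key: order matters: swapping arc(left, 4) and straight(4) lands elsewhere
start: at (-1,1), heading E
step 1 (arc(left, 4)): at (3,5), heading N
step 2 (straight(4)): at (3,9), heading N
all 64 alternatives checked — unique.

arc(left, 4), straight(4)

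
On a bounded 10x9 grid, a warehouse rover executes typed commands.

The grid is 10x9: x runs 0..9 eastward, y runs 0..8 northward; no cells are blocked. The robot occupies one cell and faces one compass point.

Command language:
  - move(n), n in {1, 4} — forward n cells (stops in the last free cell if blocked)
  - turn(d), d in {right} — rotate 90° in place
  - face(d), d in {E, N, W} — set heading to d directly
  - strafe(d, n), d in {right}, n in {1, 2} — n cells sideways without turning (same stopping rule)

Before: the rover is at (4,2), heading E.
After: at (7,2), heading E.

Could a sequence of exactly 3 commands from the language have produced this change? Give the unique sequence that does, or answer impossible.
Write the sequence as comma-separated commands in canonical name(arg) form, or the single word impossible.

key: heading stays E — no command in the sequence turns
begin: at (4,2), heading E
step 1 (move(1)): at (5,2), heading E
step 2 (move(1)): at (6,2), heading E
step 3 (move(1)): at (7,2), heading E
all 512 alternatives checked — unique.

move(1), move(1), move(1)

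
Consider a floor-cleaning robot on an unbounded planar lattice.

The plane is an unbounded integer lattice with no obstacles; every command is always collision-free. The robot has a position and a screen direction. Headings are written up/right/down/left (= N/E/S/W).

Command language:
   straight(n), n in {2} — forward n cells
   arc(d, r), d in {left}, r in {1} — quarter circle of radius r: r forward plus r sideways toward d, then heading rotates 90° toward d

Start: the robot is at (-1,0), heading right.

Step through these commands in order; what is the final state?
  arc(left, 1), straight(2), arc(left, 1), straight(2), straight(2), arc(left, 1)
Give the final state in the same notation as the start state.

at (-6,3), heading down

start: at (-1,0), heading right
t=1 arc(left, 1) ⇒ at (0,1), heading up
t=2 straight(2) ⇒ at (0,3), heading up
t=3 arc(left, 1) ⇒ at (-1,4), heading left
t=4 straight(2) ⇒ at (-3,4), heading left
t=5 straight(2) ⇒ at (-5,4), heading left
t=6 arc(left, 1) ⇒ at (-6,3), heading down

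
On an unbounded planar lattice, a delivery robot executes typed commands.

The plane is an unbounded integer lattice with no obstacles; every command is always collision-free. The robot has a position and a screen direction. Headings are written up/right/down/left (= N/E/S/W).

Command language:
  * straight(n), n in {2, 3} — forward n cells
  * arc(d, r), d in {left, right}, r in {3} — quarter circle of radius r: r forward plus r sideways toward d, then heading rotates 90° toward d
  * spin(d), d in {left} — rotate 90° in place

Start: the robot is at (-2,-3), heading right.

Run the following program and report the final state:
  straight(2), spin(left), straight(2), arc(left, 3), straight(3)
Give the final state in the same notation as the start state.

from: at (-2,-3), heading right
t=1 straight(2) ⇒ at (0,-3), heading right
t=2 spin(left) ⇒ at (0,-3), heading up
t=3 straight(2) ⇒ at (0,-1), heading up
t=4 arc(left, 3) ⇒ at (-3,2), heading left
t=5 straight(3) ⇒ at (-6,2), heading left

at (-6,2), heading left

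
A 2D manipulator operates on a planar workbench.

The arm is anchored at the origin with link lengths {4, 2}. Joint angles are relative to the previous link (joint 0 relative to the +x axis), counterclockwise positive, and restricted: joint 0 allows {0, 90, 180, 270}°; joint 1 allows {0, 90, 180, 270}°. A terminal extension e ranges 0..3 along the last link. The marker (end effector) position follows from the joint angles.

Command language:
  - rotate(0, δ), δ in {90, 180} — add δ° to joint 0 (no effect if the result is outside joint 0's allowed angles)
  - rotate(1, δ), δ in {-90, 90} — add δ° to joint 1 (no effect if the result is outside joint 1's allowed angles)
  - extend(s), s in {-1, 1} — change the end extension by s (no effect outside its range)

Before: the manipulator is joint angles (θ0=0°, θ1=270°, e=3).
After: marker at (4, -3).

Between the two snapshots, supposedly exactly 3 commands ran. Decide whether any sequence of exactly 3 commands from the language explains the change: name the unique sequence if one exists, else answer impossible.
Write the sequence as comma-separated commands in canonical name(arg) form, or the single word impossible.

key: order matters: swapping extend(1) and extend(-1) lands elsewhere
t0: joint angles (θ0=0°, θ1=270°, e=3)
step 1 (extend(1)): joint angles (θ0=0°, θ1=270°, e=3)
step 2 (extend(-1)): joint angles (θ0=0°, θ1=270°, e=2)
step 3 (extend(-1)): joint angles (θ0=0°, θ1=270°, e=1)
uniquely the one of 216 3-step routes that fits.

extend(1), extend(-1), extend(-1)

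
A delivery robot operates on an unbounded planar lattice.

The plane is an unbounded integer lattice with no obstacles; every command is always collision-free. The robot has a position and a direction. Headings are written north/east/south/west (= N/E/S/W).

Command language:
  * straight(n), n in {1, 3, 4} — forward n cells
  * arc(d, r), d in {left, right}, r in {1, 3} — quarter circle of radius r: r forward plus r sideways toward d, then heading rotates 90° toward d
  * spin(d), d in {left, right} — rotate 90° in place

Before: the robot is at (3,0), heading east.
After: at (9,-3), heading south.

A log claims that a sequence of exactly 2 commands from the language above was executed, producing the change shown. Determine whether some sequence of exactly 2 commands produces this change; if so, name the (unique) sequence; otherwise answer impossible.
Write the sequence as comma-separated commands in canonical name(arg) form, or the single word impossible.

straight(3), arc(right, 3)

key: running arc(right, 3) before straight(3) would end elsewhere — order is forced
start: at (3,0), heading east
1. straight(3) → at (6,0), heading east
2. arc(right, 3) → at (9,-3), heading south
uniquely the one of 81 2-step routes that fits.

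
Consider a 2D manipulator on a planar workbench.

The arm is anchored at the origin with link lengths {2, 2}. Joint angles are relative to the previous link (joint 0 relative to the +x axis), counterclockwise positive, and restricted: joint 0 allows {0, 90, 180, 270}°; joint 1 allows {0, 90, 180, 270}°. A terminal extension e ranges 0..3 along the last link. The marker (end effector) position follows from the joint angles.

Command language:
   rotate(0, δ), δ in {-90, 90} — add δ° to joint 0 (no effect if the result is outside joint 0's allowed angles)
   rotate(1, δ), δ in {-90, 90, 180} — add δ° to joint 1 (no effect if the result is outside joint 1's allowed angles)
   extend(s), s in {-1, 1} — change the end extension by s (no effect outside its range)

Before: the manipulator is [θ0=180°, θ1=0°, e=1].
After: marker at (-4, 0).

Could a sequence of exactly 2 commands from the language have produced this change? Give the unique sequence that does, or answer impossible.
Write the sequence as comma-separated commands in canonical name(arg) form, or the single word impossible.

begin: [θ0=180°, θ1=0°, e=1]
step 1 (extend(-1)): [θ0=180°, θ1=0°, e=0]
step 2 (extend(-1)): [θ0=180°, θ1=0°, e=0]
all 49 alternatives checked — unique.

extend(-1), extend(-1)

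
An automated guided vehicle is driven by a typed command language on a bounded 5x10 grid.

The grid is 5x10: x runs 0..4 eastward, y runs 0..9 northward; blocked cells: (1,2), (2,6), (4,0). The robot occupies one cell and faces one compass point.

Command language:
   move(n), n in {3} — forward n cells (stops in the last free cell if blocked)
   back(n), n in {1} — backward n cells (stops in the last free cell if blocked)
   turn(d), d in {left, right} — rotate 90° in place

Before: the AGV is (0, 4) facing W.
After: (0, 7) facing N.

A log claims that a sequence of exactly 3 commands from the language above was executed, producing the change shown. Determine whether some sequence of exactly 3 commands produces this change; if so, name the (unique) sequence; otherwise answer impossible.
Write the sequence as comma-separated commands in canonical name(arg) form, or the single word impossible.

move(3), turn(right), move(3)

key: position moved to (0,7) AND the heading swung to N — translation plus rotation needed
t0: (0, 4) facing W
1. move(3) → (0, 4) facing W
2. turn(right) → (0, 4) facing N
3. move(3) → (0, 7) facing N
no other 3-command option fits: unique.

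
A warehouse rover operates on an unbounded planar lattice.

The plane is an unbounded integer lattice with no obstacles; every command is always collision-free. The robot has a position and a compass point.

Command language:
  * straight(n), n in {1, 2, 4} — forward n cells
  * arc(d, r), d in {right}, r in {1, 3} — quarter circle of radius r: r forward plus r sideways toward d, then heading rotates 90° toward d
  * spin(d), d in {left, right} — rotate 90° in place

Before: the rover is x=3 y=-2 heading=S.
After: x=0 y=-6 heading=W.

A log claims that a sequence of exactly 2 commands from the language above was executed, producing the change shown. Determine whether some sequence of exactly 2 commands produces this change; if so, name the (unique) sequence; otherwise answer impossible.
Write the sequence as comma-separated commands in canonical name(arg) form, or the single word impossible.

key: running arc(right, 3) before straight(1) would end elsewhere — order is forced
begin: x=3 y=-2 heading=S
1. straight(1) → x=3 y=-3 heading=S
2. arc(right, 3) → x=0 y=-6 heading=W
uniquely the one of 49 2-step routes that fits.

straight(1), arc(right, 3)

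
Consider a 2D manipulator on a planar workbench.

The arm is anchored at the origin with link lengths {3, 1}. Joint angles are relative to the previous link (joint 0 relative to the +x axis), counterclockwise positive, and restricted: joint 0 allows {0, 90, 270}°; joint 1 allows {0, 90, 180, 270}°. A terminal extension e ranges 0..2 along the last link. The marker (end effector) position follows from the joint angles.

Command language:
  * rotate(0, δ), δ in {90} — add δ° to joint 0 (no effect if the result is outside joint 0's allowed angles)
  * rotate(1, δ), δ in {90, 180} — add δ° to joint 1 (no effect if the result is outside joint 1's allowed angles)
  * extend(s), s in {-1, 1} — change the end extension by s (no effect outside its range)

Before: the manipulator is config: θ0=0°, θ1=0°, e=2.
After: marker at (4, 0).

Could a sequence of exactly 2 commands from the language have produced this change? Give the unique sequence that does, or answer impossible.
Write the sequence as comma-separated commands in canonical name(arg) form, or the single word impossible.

initial: config: θ0=0°, θ1=0°, e=2
t=1 extend(-1) ⇒ config: θ0=0°, θ1=0°, e=1
t=2 extend(-1) ⇒ config: θ0=0°, θ1=0°, e=0
no rival 2-sequence matches.

extend(-1), extend(-1)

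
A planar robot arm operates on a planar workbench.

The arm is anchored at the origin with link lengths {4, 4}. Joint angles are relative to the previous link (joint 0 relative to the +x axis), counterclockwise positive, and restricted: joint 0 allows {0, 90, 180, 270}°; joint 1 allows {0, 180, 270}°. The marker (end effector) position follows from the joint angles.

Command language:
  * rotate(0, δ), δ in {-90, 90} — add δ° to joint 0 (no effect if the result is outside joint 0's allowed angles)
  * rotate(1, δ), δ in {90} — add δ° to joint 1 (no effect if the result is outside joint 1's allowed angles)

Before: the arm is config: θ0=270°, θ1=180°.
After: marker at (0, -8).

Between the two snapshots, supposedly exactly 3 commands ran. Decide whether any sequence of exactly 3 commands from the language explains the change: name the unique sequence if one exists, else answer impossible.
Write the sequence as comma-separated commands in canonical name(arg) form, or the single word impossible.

rotate(1, 90), rotate(1, 90), rotate(1, 90)

begin: config: θ0=270°, θ1=180°
t=1 rotate(1, 90) ⇒ config: θ0=270°, θ1=270°
t=2 rotate(1, 90) ⇒ config: θ0=270°, θ1=0°
t=3 rotate(1, 90) ⇒ config: θ0=270°, θ1=0°
all 27 alternatives checked — unique.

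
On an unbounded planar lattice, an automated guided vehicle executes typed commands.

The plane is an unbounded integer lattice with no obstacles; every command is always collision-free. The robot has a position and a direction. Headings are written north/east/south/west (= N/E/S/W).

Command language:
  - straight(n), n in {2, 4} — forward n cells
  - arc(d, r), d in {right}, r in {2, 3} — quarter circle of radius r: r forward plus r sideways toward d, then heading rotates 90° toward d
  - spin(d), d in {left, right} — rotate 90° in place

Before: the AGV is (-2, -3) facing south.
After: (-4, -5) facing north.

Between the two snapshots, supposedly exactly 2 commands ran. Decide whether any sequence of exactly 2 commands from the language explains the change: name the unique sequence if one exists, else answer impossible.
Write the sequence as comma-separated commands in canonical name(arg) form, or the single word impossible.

key: order matters: swapping arc(right, 2) and spin(right) lands elsewhere
from: (-2, -3) facing south
[1] after arc(right, 2): (-4, -5) facing west
[2] after spin(right): (-4, -5) facing north
uniquely the one of 36 2-step routes that fits.

arc(right, 2), spin(right)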